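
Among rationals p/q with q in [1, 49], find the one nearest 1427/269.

Expand x = 1427/269 as a continued fraction with the Euclidean algorithm:
  1427 = 5*269 + 82, so a_0 = 5.
  269 = 3*82 + 23, so a_1 = 3.
  82 = 3*23 + 13, so a_2 = 3.
  23 = 1*13 + 10, so a_3 = 1.
  13 = 1*10 + 3, so a_4 = 1.
  10 = 3*3 + 1, so a_5 = 3.
  3 = 3*1 + 0, so a_6 = 3.
so x = [5; 3, 3, 1, 1, 3, 3].
Convergents (p_i = a_i*p_{i-1} + p_{i-2}, q_i = a_i*q_{i-1} + q_{i-2} with p_{-2}=0, p_{-1}=1, q_{-2}=1, q_{-1}=0), until the denominator exceeds 49:
  i=0: a_0=5, p_0 = 5*1 + 0 = 5, q_0 = 5*0 + 1 = 1.
  i=1: a_1=3, p_1 = 3*5 + 1 = 16, q_1 = 3*1 + 0 = 3.
  i=2: a_2=3, p_2 = 3*16 + 5 = 53, q_2 = 3*3 + 1 = 10.
  i=3: a_3=1, p_3 = 1*53 + 16 = 69, q_3 = 1*10 + 3 = 13.
  i=4: a_4=1, p_4 = 1*69 + 53 = 122, q_4 = 1*13 + 10 = 23.
  i=5: a_5=3, p_5 = 3*122 + 69 = 435, q_5 = 3*23 + 13 = 82.
q_5 = 82 > 49, so the last convergent with denominator <= 49 is p_4/q_4 = 122/23.
The closest fraction with denominator <= 49 is either p_4/q_4 or the intermediate fraction (k*p_4 + p_3)/(k*q_4 + q_3) with the largest k >= 1 whose denominator stays <= 49; these approach x as k grows, and every other convergent or intermediate fraction in range is farther away.
Largest k: floor((49 - q_3)/q_4) = floor((49 - 13)/23) = 1.
That gives (1*122 + 69)/(1*23 + 13) = 191/36.
Compare the errors: |x - 122/23| = |1427*23 - 122*269|/(269*23) = 3/6187, and |x - 191/36| = |1427*36 - 191*269|/(269*36) = 7/9684.
Cross-multiplying, 3*9684 = 29052 < 43309 = 7*6187, so 3/6187 is smaller: the convergent 122/23 is closer to x than 191/36.

122/23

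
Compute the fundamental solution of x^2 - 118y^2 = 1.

(x, y) = (306917, 28254)

First expand sqrt(118) as a continued fraction. With x_i = (sqrt(118) + m_i)/d_i and (m_0, d_0) = (0, 1): a_0 = floor(sqrt(118)) = 10, since 10^2 = 100 <= 118 < 121 = 11^2.
Iterate m_{i+1} = d_i*a_i - m_i, d_{i+1} = (118 - m_{i+1}^2)/d_i, a_{i+1} = floor((a_0 + m_{i+1})/d_{i+1}):
  m_1 = 1*10 - 0 = 10, d_1 = (118 - 10^2)/1 = 18/1 = 18, a_1 = floor((10 + 10)/18) = 1.
  m_2 = 18*1 - 10 = 8, d_2 = (118 - 8^2)/18 = 54/18 = 3, a_2 = floor((10 + 8)/3) = 6.
  m_3 = 3*6 - 8 = 10, d_3 = (118 - 10^2)/3 = 18/3 = 6, a_3 = floor((10 + 10)/6) = 3.
  m_4 = 6*3 - 10 = 8, d_4 = (118 - 8^2)/6 = 54/6 = 9, a_4 = floor((10 + 8)/9) = 2.
  m_5 = 9*2 - 8 = 10, d_5 = (118 - 10^2)/9 = 18/9 = 2, a_5 = floor((10 + 10)/2) = 10.
  m_6 = 2*10 - 10 = 10, d_6 = (118 - 10^2)/2 = 18/2 = 9, a_6 = floor((10 + 10)/9) = 2.
  m_7 = 9*2 - 10 = 8, d_7 = (118 - 8^2)/9 = 54/9 = 6, a_7 = floor((10 + 8)/6) = 3.
  m_8 = 6*3 - 8 = 10, d_8 = (118 - 10^2)/6 = 18/6 = 3, a_8 = floor((10 + 10)/3) = 6.
  m_9 = 3*6 - 10 = 8, d_9 = (118 - 8^2)/3 = 54/3 = 18, a_9 = floor((10 + 8)/18) = 1.
  m_10 = 18*1 - 8 = 10, d_10 = (118 - 10^2)/18 = 18/18 = 1, a_10 = floor((10 + 10)/1) = 20.
  m_11 = 1*20 - 10 = 10, d_11 = (118 - 10^2)/1 = 18/1 = 18: (m_11, d_11) = (m_1, d_1) = (10, 18), so from here the quotients repeat a_1, ..., a_10; the period length is 10.
So sqrt(118) = [10; (1, 6, 3, 2, 10, 2, 3, 6, 1, 20)] with period length k = 10.
k is even, so the fundamental solution of x^2 - 118y^2 = 1 is (p_{k-1}, q_{k-1}) = (p_9, q_9); compute convergents through index 9.
Convergents (p_i = a_i*p_{i-1} + p_{i-2}, q_i = a_i*q_{i-1} + q_{i-2} with p_{-2}=0, p_{-1}=1, q_{-2}=1, q_{-1}=0):
  i=0: a_0=10, p_0 = 10*1 + 0 = 10, q_0 = 10*0 + 1 = 1.
  i=1: a_1=1, p_1 = 1*10 + 1 = 11, q_1 = 1*1 + 0 = 1.
  i=2: a_2=6, p_2 = 6*11 + 10 = 76, q_2 = 6*1 + 1 = 7.
  i=3: a_3=3, p_3 = 3*76 + 11 = 239, q_3 = 3*7 + 1 = 22.
  i=4: a_4=2, p_4 = 2*239 + 76 = 554, q_4 = 2*22 + 7 = 51.
  i=5: a_5=10, p_5 = 10*554 + 239 = 5779, q_5 = 10*51 + 22 = 532.
  i=6: a_6=2, p_6 = 2*5779 + 554 = 12112, q_6 = 2*532 + 51 = 1115.
  i=7: a_7=3, p_7 = 3*12112 + 5779 = 42115, q_7 = 3*1115 + 532 = 3877.
  i=8: a_8=6, p_8 = 6*42115 + 12112 = 264802, q_8 = 6*3877 + 1115 = 24377.
  i=9: a_9=1, p_9 = 1*264802 + 42115 = 306917, q_9 = 1*24377 + 3877 = 28254.
Check: 306917^2 - 118*28254^2 = 94198044889 - 94198044888 = 1, so (x, y) = (306917, 28254) solves the equation, and by the theorem it is the least positive solution.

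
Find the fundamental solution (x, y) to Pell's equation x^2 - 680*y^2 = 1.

(x, y) = (339, 13)

First expand sqrt(680) as a continued fraction. With x_i = (sqrt(680) + m_i)/d_i and (m_0, d_0) = (0, 1): a_0 = floor(sqrt(680)) = 26, since 26^2 = 676 <= 680 < 729 = 27^2.
Iterate m_{i+1} = d_i*a_i - m_i, d_{i+1} = (680 - m_{i+1}^2)/d_i, a_{i+1} = floor((a_0 + m_{i+1})/d_{i+1}):
  m_1 = 1*26 - 0 = 26, d_1 = (680 - 26^2)/1 = 4/1 = 4, a_1 = floor((26 + 26)/4) = 13.
  m_2 = 4*13 - 26 = 26, d_2 = (680 - 26^2)/4 = 4/4 = 1, a_2 = floor((26 + 26)/1) = 52.
  m_3 = 1*52 - 26 = 26, d_3 = (680 - 26^2)/1 = 4/1 = 4: (m_3, d_3) = (m_1, d_1) = (26, 4), so from here the quotients repeat a_1, a_2; the period length is 2.
So sqrt(680) = [26; (13, 52)] with period length k = 2.
k is even, so the fundamental solution of x^2 - 680y^2 = 1 is (p_{k-1}, q_{k-1}) = (p_1, q_1); compute convergents through index 1.
Convergents (p_i = a_i*p_{i-1} + p_{i-2}, q_i = a_i*q_{i-1} + q_{i-2} with p_{-2}=0, p_{-1}=1, q_{-2}=1, q_{-1}=0):
  i=0: a_0=26, p_0 = 26*1 + 0 = 26, q_0 = 26*0 + 1 = 1.
  i=1: a_1=13, p_1 = 13*26 + 1 = 339, q_1 = 13*1 + 0 = 13.
Check: 339^2 - 680*13^2 = 114921 - 114920 = 1, so (x, y) = (339, 13) solves the equation, and by the theorem it is the least positive solution.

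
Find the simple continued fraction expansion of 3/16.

Run the Euclidean algorithm on 3 and 16; the successive quotients are the partial quotients a_0, a_1, ... (each step inverts the fractional part left over by the previous one):
  3 = 0*16 + 3, so a_0 = 0.
  16 = 5*3 + 1, so a_1 = 5.
  3 = 3*1 + 0, so a_2 = 3.
The remainder reaches 0 after 3 divisions, so the expansion has 3 partial quotients, read off in order.

[0; 5, 3]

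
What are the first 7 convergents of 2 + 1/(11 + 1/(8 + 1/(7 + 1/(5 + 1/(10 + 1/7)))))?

Using the convergent recurrence p_i = a_i*p_{i-1} + p_{i-2}, q_i = a_i*q_{i-1} + q_{i-2} with p_{-2}=0, p_{-1}=1, q_{-2}=1, q_{-1}=0:
  i=0: a_0=2, p_0 = 2*1 + 0 = 2, q_0 = 2*0 + 1 = 1.
  i=1: a_1=11, p_1 = 11*2 + 1 = 23, q_1 = 11*1 + 0 = 11.
  i=2: a_2=8, p_2 = 8*23 + 2 = 186, q_2 = 8*11 + 1 = 89.
  i=3: a_3=7, p_3 = 7*186 + 23 = 1325, q_3 = 7*89 + 11 = 634.
  i=4: a_4=5, p_4 = 5*1325 + 186 = 6811, q_4 = 5*634 + 89 = 3259.
  i=5: a_5=10, p_5 = 10*6811 + 1325 = 69435, q_5 = 10*3259 + 634 = 33224.
  i=6: a_6=7, p_6 = 7*69435 + 6811 = 492856, q_6 = 7*33224 + 3259 = 235827.

2/1, 23/11, 186/89, 1325/634, 6811/3259, 69435/33224, 492856/235827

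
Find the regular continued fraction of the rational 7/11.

Run the Euclidean algorithm on 7 and 11; the successive quotients are the partial quotients a_0, a_1, ... (each step inverts the fractional part left over by the previous one):
  7 = 0*11 + 7, so a_0 = 0.
  11 = 1*7 + 4, so a_1 = 1.
  7 = 1*4 + 3, so a_2 = 1.
  4 = 1*3 + 1, so a_3 = 1.
  3 = 3*1 + 0, so a_4 = 3.
The remainder reaches 0 after 5 divisions, so the expansion has 5 partial quotients, read off in order.

[0; 1, 1, 1, 3]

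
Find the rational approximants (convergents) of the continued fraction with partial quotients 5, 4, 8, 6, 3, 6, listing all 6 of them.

5/1, 21/4, 173/33, 1059/202, 3350/639, 21159/4036

Using the convergent recurrence p_i = a_i*p_{i-1} + p_{i-2}, q_i = a_i*q_{i-1} + q_{i-2} with p_{-2}=0, p_{-1}=1, q_{-2}=1, q_{-1}=0:
  i=0: a_0=5, p_0 = 5*1 + 0 = 5, q_0 = 5*0 + 1 = 1.
  i=1: a_1=4, p_1 = 4*5 + 1 = 21, q_1 = 4*1 + 0 = 4.
  i=2: a_2=8, p_2 = 8*21 + 5 = 173, q_2 = 8*4 + 1 = 33.
  i=3: a_3=6, p_3 = 6*173 + 21 = 1059, q_3 = 6*33 + 4 = 202.
  i=4: a_4=3, p_4 = 3*1059 + 173 = 3350, q_4 = 3*202 + 33 = 639.
  i=5: a_5=6, p_5 = 6*3350 + 1059 = 21159, q_5 = 6*639 + 202 = 4036.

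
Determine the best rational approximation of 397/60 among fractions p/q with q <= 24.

86/13

Expand x = 397/60 as a continued fraction with the Euclidean algorithm:
  397 = 6*60 + 37, so a_0 = 6.
  60 = 1*37 + 23, so a_1 = 1.
  37 = 1*23 + 14, so a_2 = 1.
  23 = 1*14 + 9, so a_3 = 1.
  14 = 1*9 + 5, so a_4 = 1.
  9 = 1*5 + 4, so a_5 = 1.
  5 = 1*4 + 1, so a_6 = 1.
  4 = 4*1 + 0, so a_7 = 4.
so x = [6; 1, 1, 1, 1, 1, 1, 4].
Convergents (p_i = a_i*p_{i-1} + p_{i-2}, q_i = a_i*q_{i-1} + q_{i-2} with p_{-2}=0, p_{-1}=1, q_{-2}=1, q_{-1}=0), until the denominator exceeds 24:
  i=0: a_0=6, p_0 = 6*1 + 0 = 6, q_0 = 6*0 + 1 = 1.
  i=1: a_1=1, p_1 = 1*6 + 1 = 7, q_1 = 1*1 + 0 = 1.
  i=2: a_2=1, p_2 = 1*7 + 6 = 13, q_2 = 1*1 + 1 = 2.
  i=3: a_3=1, p_3 = 1*13 + 7 = 20, q_3 = 1*2 + 1 = 3.
  i=4: a_4=1, p_4 = 1*20 + 13 = 33, q_4 = 1*3 + 2 = 5.
  i=5: a_5=1, p_5 = 1*33 + 20 = 53, q_5 = 1*5 + 3 = 8.
  i=6: a_6=1, p_6 = 1*53 + 33 = 86, q_6 = 1*8 + 5 = 13.
  i=7: a_7=4, p_7 = 4*86 + 53 = 397, q_7 = 4*13 + 8 = 60.
q_7 = 60 > 24, so the last convergent with denominator <= 24 is p_6/q_6 = 86/13.
The closest fraction with denominator <= 24 is either p_6/q_6 or the intermediate fraction (k*p_6 + p_5)/(k*q_6 + q_5) with the largest k >= 1 whose denominator stays <= 24; these approach x as k grows, and every other convergent or intermediate fraction in range is farther away.
Largest k: floor((24 - q_5)/q_6) = floor((24 - 8)/13) = 1.
That gives (1*86 + 53)/(1*13 + 8) = 139/21.
Compare the errors: |x - 86/13| = |397*13 - 86*60|/(60*13) = 1/780, and |x - 139/21| = |397*21 - 139*60|/(60*21) = 3/1260.
Cross-multiplying, 1*1260 = 1260 < 2340 = 3*780, so 1/780 is smaller: the convergent 86/13 is closer to x than 139/21.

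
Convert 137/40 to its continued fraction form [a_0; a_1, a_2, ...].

[3; 2, 2, 1, 5]

Run the Euclidean algorithm on 137 and 40; the successive quotients are the partial quotients a_0, a_1, ... (each step inverts the fractional part left over by the previous one):
  137 = 3*40 + 17, so a_0 = 3.
  40 = 2*17 + 6, so a_1 = 2.
  17 = 2*6 + 5, so a_2 = 2.
  6 = 1*5 + 1, so a_3 = 1.
  5 = 5*1 + 0, so a_4 = 5.
The remainder reaches 0 after 5 divisions, so the expansion has 5 partial quotients, read off in order.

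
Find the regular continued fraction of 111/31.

Run the Euclidean algorithm on 111 and 31; the successive quotients are the partial quotients a_0, a_1, ... (each step inverts the fractional part left over by the previous one):
  111 = 3*31 + 18, so a_0 = 3.
  31 = 1*18 + 13, so a_1 = 1.
  18 = 1*13 + 5, so a_2 = 1.
  13 = 2*5 + 3, so a_3 = 2.
  5 = 1*3 + 2, so a_4 = 1.
  3 = 1*2 + 1, so a_5 = 1.
  2 = 2*1 + 0, so a_6 = 2.
The remainder reaches 0 after 7 divisions, so the expansion has 7 partial quotients, read off in order.

[3; 1, 1, 2, 1, 1, 2]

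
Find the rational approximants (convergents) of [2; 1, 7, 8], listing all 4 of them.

2/1, 3/1, 23/8, 187/65

Using the convergent recurrence p_i = a_i*p_{i-1} + p_{i-2}, q_i = a_i*q_{i-1} + q_{i-2} with p_{-2}=0, p_{-1}=1, q_{-2}=1, q_{-1}=0:
  i=0: a_0=2, p_0 = 2*1 + 0 = 2, q_0 = 2*0 + 1 = 1.
  i=1: a_1=1, p_1 = 1*2 + 1 = 3, q_1 = 1*1 + 0 = 1.
  i=2: a_2=7, p_2 = 7*3 + 2 = 23, q_2 = 7*1 + 1 = 8.
  i=3: a_3=8, p_3 = 8*23 + 3 = 187, q_3 = 8*8 + 1 = 65.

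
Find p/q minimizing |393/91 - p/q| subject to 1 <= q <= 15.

Expand x = 393/91 as a continued fraction with the Euclidean algorithm:
  393 = 4*91 + 29, so a_0 = 4.
  91 = 3*29 + 4, so a_1 = 3.
  29 = 7*4 + 1, so a_2 = 7.
  4 = 4*1 + 0, so a_3 = 4.
so x = [4; 3, 7, 4].
Convergents (p_i = a_i*p_{i-1} + p_{i-2}, q_i = a_i*q_{i-1} + q_{i-2} with p_{-2}=0, p_{-1}=1, q_{-2}=1, q_{-1}=0), until the denominator exceeds 15:
  i=0: a_0=4, p_0 = 4*1 + 0 = 4, q_0 = 4*0 + 1 = 1.
  i=1: a_1=3, p_1 = 3*4 + 1 = 13, q_1 = 3*1 + 0 = 3.
  i=2: a_2=7, p_2 = 7*13 + 4 = 95, q_2 = 7*3 + 1 = 22.
q_2 = 22 > 15, so the last convergent with denominator <= 15 is p_1/q_1 = 13/3.
The closest fraction with denominator <= 15 is either p_1/q_1 or the intermediate fraction (k*p_1 + p_0)/(k*q_1 + q_0) with the largest k >= 1 whose denominator stays <= 15; these approach x as k grows, and every other convergent or intermediate fraction in range is farther away.
Largest k: floor((15 - q_0)/q_1) = floor((15 - 1)/3) = 4.
That gives (4*13 + 4)/(4*3 + 1) = 56/13.
Compare the errors: |x - 13/3| = |393*3 - 13*91|/(91*3) = 4/273, and |x - 56/13| = |393*13 - 56*91|/(91*13) = 13/1183.
Cross-multiplying, 13*273 = 3549 < 4732 = 4*1183, so 13/1183 is smaller: the intermediate fraction 56/13 is closer to x than 13/3.

56/13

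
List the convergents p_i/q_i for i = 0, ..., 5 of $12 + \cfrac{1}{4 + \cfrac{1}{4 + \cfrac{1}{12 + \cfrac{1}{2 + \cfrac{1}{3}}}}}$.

12/1, 49/4, 208/17, 2545/208, 5298/433, 18439/1507

Using the convergent recurrence p_i = a_i*p_{i-1} + p_{i-2}, q_i = a_i*q_{i-1} + q_{i-2} with p_{-2}=0, p_{-1}=1, q_{-2}=1, q_{-1}=0:
  i=0: a_0=12, p_0 = 12*1 + 0 = 12, q_0 = 12*0 + 1 = 1.
  i=1: a_1=4, p_1 = 4*12 + 1 = 49, q_1 = 4*1 + 0 = 4.
  i=2: a_2=4, p_2 = 4*49 + 12 = 208, q_2 = 4*4 + 1 = 17.
  i=3: a_3=12, p_3 = 12*208 + 49 = 2545, q_3 = 12*17 + 4 = 208.
  i=4: a_4=2, p_4 = 2*2545 + 208 = 5298, q_4 = 2*208 + 17 = 433.
  i=5: a_5=3, p_5 = 3*5298 + 2545 = 18439, q_5 = 3*433 + 208 = 1507.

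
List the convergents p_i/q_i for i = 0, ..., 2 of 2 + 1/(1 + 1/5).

2/1, 3/1, 17/6

Using the convergent recurrence p_i = a_i*p_{i-1} + p_{i-2}, q_i = a_i*q_{i-1} + q_{i-2} with p_{-2}=0, p_{-1}=1, q_{-2}=1, q_{-1}=0:
  i=0: a_0=2, p_0 = 2*1 + 0 = 2, q_0 = 2*0 + 1 = 1.
  i=1: a_1=1, p_1 = 1*2 + 1 = 3, q_1 = 1*1 + 0 = 1.
  i=2: a_2=5, p_2 = 5*3 + 2 = 17, q_2 = 5*1 + 1 = 6.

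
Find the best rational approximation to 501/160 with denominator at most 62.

191/61

Expand x = 501/160 as a continued fraction with the Euclidean algorithm:
  501 = 3*160 + 21, so a_0 = 3.
  160 = 7*21 + 13, so a_1 = 7.
  21 = 1*13 + 8, so a_2 = 1.
  13 = 1*8 + 5, so a_3 = 1.
  8 = 1*5 + 3, so a_4 = 1.
  5 = 1*3 + 2, so a_5 = 1.
  3 = 1*2 + 1, so a_6 = 1.
  2 = 2*1 + 0, so a_7 = 2.
so x = [3; 7, 1, 1, 1, 1, 1, 2].
Convergents (p_i = a_i*p_{i-1} + p_{i-2}, q_i = a_i*q_{i-1} + q_{i-2} with p_{-2}=0, p_{-1}=1, q_{-2}=1, q_{-1}=0), until the denominator exceeds 62:
  i=0: a_0=3, p_0 = 3*1 + 0 = 3, q_0 = 3*0 + 1 = 1.
  i=1: a_1=7, p_1 = 7*3 + 1 = 22, q_1 = 7*1 + 0 = 7.
  i=2: a_2=1, p_2 = 1*22 + 3 = 25, q_2 = 1*7 + 1 = 8.
  i=3: a_3=1, p_3 = 1*25 + 22 = 47, q_3 = 1*8 + 7 = 15.
  i=4: a_4=1, p_4 = 1*47 + 25 = 72, q_4 = 1*15 + 8 = 23.
  i=5: a_5=1, p_5 = 1*72 + 47 = 119, q_5 = 1*23 + 15 = 38.
  i=6: a_6=1, p_6 = 1*119 + 72 = 191, q_6 = 1*38 + 23 = 61.
  i=7: a_7=2, p_7 = 2*191 + 119 = 501, q_7 = 2*61 + 38 = 160.
q_7 = 160 > 62, so the last convergent with denominator <= 62 is p_6/q_6 = 191/61.
The closest fraction with denominator <= 62 is either p_6/q_6 or the intermediate fraction (k*p_6 + p_5)/(k*q_6 + q_5) with the largest k >= 1 whose denominator stays <= 62; these approach x as k grows, and every other convergent or intermediate fraction in range is farther away.
Largest k: floor((62 - q_5)/q_6) = floor((62 - 38)/61) = 0.
Since k = 0, no intermediate fraction beyond p_6/q_6 has denominator <= 62, so the convergent 191/61 is the closest (its error is |501*61 - 191*160|/(160*61) = 1/9760).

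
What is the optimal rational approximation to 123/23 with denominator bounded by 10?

Expand x = 123/23 as a continued fraction with the Euclidean algorithm:
  123 = 5*23 + 8, so a_0 = 5.
  23 = 2*8 + 7, so a_1 = 2.
  8 = 1*7 + 1, so a_2 = 1.
  7 = 7*1 + 0, so a_3 = 7.
so x = [5; 2, 1, 7].
Convergents (p_i = a_i*p_{i-1} + p_{i-2}, q_i = a_i*q_{i-1} + q_{i-2} with p_{-2}=0, p_{-1}=1, q_{-2}=1, q_{-1}=0), until the denominator exceeds 10:
  i=0: a_0=5, p_0 = 5*1 + 0 = 5, q_0 = 5*0 + 1 = 1.
  i=1: a_1=2, p_1 = 2*5 + 1 = 11, q_1 = 2*1 + 0 = 2.
  i=2: a_2=1, p_2 = 1*11 + 5 = 16, q_2 = 1*2 + 1 = 3.
  i=3: a_3=7, p_3 = 7*16 + 11 = 123, q_3 = 7*3 + 2 = 23.
q_3 = 23 > 10, so the last convergent with denominator <= 10 is p_2/q_2 = 16/3.
The closest fraction with denominator <= 10 is either p_2/q_2 or the intermediate fraction (k*p_2 + p_1)/(k*q_2 + q_1) with the largest k >= 1 whose denominator stays <= 10; these approach x as k grows, and every other convergent or intermediate fraction in range is farther away.
Largest k: floor((10 - q_1)/q_2) = floor((10 - 2)/3) = 2.
That gives (2*16 + 11)/(2*3 + 2) = 43/8.
Compare the errors: |x - 16/3| = |123*3 - 16*23|/(23*3) = 1/69, and |x - 43/8| = |123*8 - 43*23|/(23*8) = 5/184.
Cross-multiplying, 1*184 = 184 < 345 = 5*69, so 1/69 is smaller: the convergent 16/3 is closer to x than 43/8.

16/3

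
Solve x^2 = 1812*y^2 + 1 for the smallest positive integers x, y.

First expand sqrt(1812) as a continued fraction. With x_i = (sqrt(1812) + m_i)/d_i and (m_0, d_0) = (0, 1): a_0 = floor(sqrt(1812)) = 42, since 42^2 = 1764 <= 1812 < 1849 = 43^2.
Iterate m_{i+1} = d_i*a_i - m_i, d_{i+1} = (1812 - m_{i+1}^2)/d_i, a_{i+1} = floor((a_0 + m_{i+1})/d_{i+1}):
  m_1 = 1*42 - 0 = 42, d_1 = (1812 - 42^2)/1 = 48/1 = 48, a_1 = floor((42 + 42)/48) = 1.
  m_2 = 48*1 - 42 = 6, d_2 = (1812 - 6^2)/48 = 1776/48 = 37, a_2 = floor((42 + 6)/37) = 1.
  m_3 = 37*1 - 6 = 31, d_3 = (1812 - 31^2)/37 = 851/37 = 23, a_3 = floor((42 + 31)/23) = 3.
  m_4 = 23*3 - 31 = 38, d_4 = (1812 - 38^2)/23 = 368/23 = 16, a_4 = floor((42 + 38)/16) = 5.
  m_5 = 16*5 - 38 = 42, d_5 = (1812 - 42^2)/16 = 48/16 = 3, a_5 = floor((42 + 42)/3) = 28.
  m_6 = 3*28 - 42 = 42, d_6 = (1812 - 42^2)/3 = 48/3 = 16, a_6 = floor((42 + 42)/16) = 5.
  m_7 = 16*5 - 42 = 38, d_7 = (1812 - 38^2)/16 = 368/16 = 23, a_7 = floor((42 + 38)/23) = 3.
  m_8 = 23*3 - 38 = 31, d_8 = (1812 - 31^2)/23 = 851/23 = 37, a_8 = floor((42 + 31)/37) = 1.
  m_9 = 37*1 - 31 = 6, d_9 = (1812 - 6^2)/37 = 1776/37 = 48, a_9 = floor((42 + 6)/48) = 1.
  m_10 = 48*1 - 6 = 42, d_10 = (1812 - 42^2)/48 = 48/48 = 1, a_10 = floor((42 + 42)/1) = 84.
  m_11 = 1*84 - 42 = 42, d_11 = (1812 - 42^2)/1 = 48/1 = 48: (m_11, d_11) = (m_1, d_1) = (42, 48), so from here the quotients repeat a_1, ..., a_10; the period length is 10.
So sqrt(1812) = [42; (1, 1, 3, 5, 28, 5, 3, 1, 1, 84)] with period length k = 10.
k is even, so the fundamental solution of x^2 - 1812y^2 = 1 is (p_{k-1}, q_{k-1}) = (p_9, q_9); compute convergents through index 9.
Convergents (p_i = a_i*p_{i-1} + p_{i-2}, q_i = a_i*q_{i-1} + q_{i-2} with p_{-2}=0, p_{-1}=1, q_{-2}=1, q_{-1}=0):
  i=0: a_0=42, p_0 = 42*1 + 0 = 42, q_0 = 42*0 + 1 = 1.
  i=1: a_1=1, p_1 = 1*42 + 1 = 43, q_1 = 1*1 + 0 = 1.
  i=2: a_2=1, p_2 = 1*43 + 42 = 85, q_2 = 1*1 + 1 = 2.
  i=3: a_3=3, p_3 = 3*85 + 43 = 298, q_3 = 3*2 + 1 = 7.
  i=4: a_4=5, p_4 = 5*298 + 85 = 1575, q_4 = 5*7 + 2 = 37.
  i=5: a_5=28, p_5 = 28*1575 + 298 = 44398, q_5 = 28*37 + 7 = 1043.
  i=6: a_6=5, p_6 = 5*44398 + 1575 = 223565, q_6 = 5*1043 + 37 = 5252.
  i=7: a_7=3, p_7 = 3*223565 + 44398 = 715093, q_7 = 3*5252 + 1043 = 16799.
  i=8: a_8=1, p_8 = 1*715093 + 223565 = 938658, q_8 = 1*16799 + 5252 = 22051.
  i=9: a_9=1, p_9 = 1*938658 + 715093 = 1653751, q_9 = 1*22051 + 16799 = 38850.
Check: 1653751^2 - 1812*38850^2 = 2734892370001 - 2734892370000 = 1, so (x, y) = (1653751, 38850) solves the equation, and by the theorem it is the least positive solution.

(x, y) = (1653751, 38850)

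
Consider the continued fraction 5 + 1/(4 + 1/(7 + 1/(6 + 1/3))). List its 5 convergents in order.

5/1, 21/4, 152/29, 933/178, 2951/563

Using the convergent recurrence p_i = a_i*p_{i-1} + p_{i-2}, q_i = a_i*q_{i-1} + q_{i-2} with p_{-2}=0, p_{-1}=1, q_{-2}=1, q_{-1}=0:
  i=0: a_0=5, p_0 = 5*1 + 0 = 5, q_0 = 5*0 + 1 = 1.
  i=1: a_1=4, p_1 = 4*5 + 1 = 21, q_1 = 4*1 + 0 = 4.
  i=2: a_2=7, p_2 = 7*21 + 5 = 152, q_2 = 7*4 + 1 = 29.
  i=3: a_3=6, p_3 = 6*152 + 21 = 933, q_3 = 6*29 + 4 = 178.
  i=4: a_4=3, p_4 = 3*933 + 152 = 2951, q_4 = 3*178 + 29 = 563.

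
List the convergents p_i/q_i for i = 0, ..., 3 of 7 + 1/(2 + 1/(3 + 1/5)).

7/1, 15/2, 52/7, 275/37

Using the convergent recurrence p_i = a_i*p_{i-1} + p_{i-2}, q_i = a_i*q_{i-1} + q_{i-2} with p_{-2}=0, p_{-1}=1, q_{-2}=1, q_{-1}=0:
  i=0: a_0=7, p_0 = 7*1 + 0 = 7, q_0 = 7*0 + 1 = 1.
  i=1: a_1=2, p_1 = 2*7 + 1 = 15, q_1 = 2*1 + 0 = 2.
  i=2: a_2=3, p_2 = 3*15 + 7 = 52, q_2 = 3*2 + 1 = 7.
  i=3: a_3=5, p_3 = 5*52 + 15 = 275, q_3 = 5*7 + 2 = 37.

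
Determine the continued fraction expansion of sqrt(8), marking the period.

Write x_i = (sqrt(8) + m_i)/d_i with (m_0, d_0) = (0, 1). a_0 = floor(sqrt(8)) = 2, since 2^2 = 4 <= 8 < 9 = 3^2.
Iterate m_{i+1} = d_i*a_i - m_i, d_{i+1} = (8 - m_{i+1}^2)/d_i, a_{i+1} = floor((a_0 + m_{i+1})/d_{i+1}):
  m_1 = 1*2 - 0 = 2, d_1 = (8 - 2^2)/1 = 4/1 = 4, a_1 = floor((2 + 2)/4) = 1.
  m_2 = 4*1 - 2 = 2, d_2 = (8 - 2^2)/4 = 4/4 = 1, a_2 = floor((2 + 2)/1) = 4.
  m_3 = 1*4 - 2 = 2, d_3 = (8 - 2^2)/1 = 4/1 = 4: (m_3, d_3) = (m_1, d_1) = (2, 4), so from here the quotients repeat a_1, a_2; the period length is 2.
Hence the expansion of sqrt(8) is a_0 = 2 followed by the repeating block 1, 4 (period 2).

[2; (1, 4)]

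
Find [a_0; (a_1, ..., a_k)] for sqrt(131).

[11; (2, 4, 11, 4, 2, 22)]

Write x_i = (sqrt(131) + m_i)/d_i with (m_0, d_0) = (0, 1). a_0 = floor(sqrt(131)) = 11, since 11^2 = 121 <= 131 < 144 = 12^2.
Iterate m_{i+1} = d_i*a_i - m_i, d_{i+1} = (131 - m_{i+1}^2)/d_i, a_{i+1} = floor((a_0 + m_{i+1})/d_{i+1}):
  m_1 = 1*11 - 0 = 11, d_1 = (131 - 11^2)/1 = 10/1 = 10, a_1 = floor((11 + 11)/10) = 2.
  m_2 = 10*2 - 11 = 9, d_2 = (131 - 9^2)/10 = 50/10 = 5, a_2 = floor((11 + 9)/5) = 4.
  m_3 = 5*4 - 9 = 11, d_3 = (131 - 11^2)/5 = 10/5 = 2, a_3 = floor((11 + 11)/2) = 11.
  m_4 = 2*11 - 11 = 11, d_4 = (131 - 11^2)/2 = 10/2 = 5, a_4 = floor((11 + 11)/5) = 4.
  m_5 = 5*4 - 11 = 9, d_5 = (131 - 9^2)/5 = 50/5 = 10, a_5 = floor((11 + 9)/10) = 2.
  m_6 = 10*2 - 9 = 11, d_6 = (131 - 11^2)/10 = 10/10 = 1, a_6 = floor((11 + 11)/1) = 22.
  m_7 = 1*22 - 11 = 11, d_7 = (131 - 11^2)/1 = 10/1 = 10: (m_7, d_7) = (m_1, d_1) = (11, 10), so from here the quotients repeat a_1, ..., a_6; the period length is 6.
Hence the expansion of sqrt(131) is a_0 = 11 followed by the repeating block 2, 4, 11, 4, 2, 22 (period 6).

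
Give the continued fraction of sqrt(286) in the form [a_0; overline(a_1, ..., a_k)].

Write x_i = (sqrt(286) + m_i)/d_i with (m_0, d_0) = (0, 1). a_0 = floor(sqrt(286)) = 16, since 16^2 = 256 <= 286 < 289 = 17^2.
Iterate m_{i+1} = d_i*a_i - m_i, d_{i+1} = (286 - m_{i+1}^2)/d_i, a_{i+1} = floor((a_0 + m_{i+1})/d_{i+1}):
  m_1 = 1*16 - 0 = 16, d_1 = (286 - 16^2)/1 = 30/1 = 30, a_1 = floor((16 + 16)/30) = 1.
  m_2 = 30*1 - 16 = 14, d_2 = (286 - 14^2)/30 = 90/30 = 3, a_2 = floor((16 + 14)/3) = 10.
  m_3 = 3*10 - 14 = 16, d_3 = (286 - 16^2)/3 = 30/3 = 10, a_3 = floor((16 + 16)/10) = 3.
  m_4 = 10*3 - 16 = 14, d_4 = (286 - 14^2)/10 = 90/10 = 9, a_4 = floor((16 + 14)/9) = 3.
  m_5 = 9*3 - 14 = 13, d_5 = (286 - 13^2)/9 = 117/9 = 13, a_5 = floor((16 + 13)/13) = 2.
  m_6 = 13*2 - 13 = 13, d_6 = (286 - 13^2)/13 = 117/13 = 9, a_6 = floor((16 + 13)/9) = 3.
  m_7 = 9*3 - 13 = 14, d_7 = (286 - 14^2)/9 = 90/9 = 10, a_7 = floor((16 + 14)/10) = 3.
  m_8 = 10*3 - 14 = 16, d_8 = (286 - 16^2)/10 = 30/10 = 3, a_8 = floor((16 + 16)/3) = 10.
  m_9 = 3*10 - 16 = 14, d_9 = (286 - 14^2)/3 = 90/3 = 30, a_9 = floor((16 + 14)/30) = 1.
  m_10 = 30*1 - 14 = 16, d_10 = (286 - 16^2)/30 = 30/30 = 1, a_10 = floor((16 + 16)/1) = 32.
  m_11 = 1*32 - 16 = 16, d_11 = (286 - 16^2)/1 = 30/1 = 30: (m_11, d_11) = (m_1, d_1) = (16, 30), so from here the quotients repeat a_1, ..., a_10; the period length is 10.
Hence the expansion of sqrt(286) is a_0 = 16 followed by the repeating block 1, 10, 3, 3, 2, 3, 3, 10, 1, 32 (period 10).

[16; overline(1, 10, 3, 3, 2, 3, 3, 10, 1, 32)]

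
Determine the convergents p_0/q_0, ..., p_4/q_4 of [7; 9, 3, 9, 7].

7/1, 64/9, 199/28, 1855/261, 13184/1855

Using the convergent recurrence p_i = a_i*p_{i-1} + p_{i-2}, q_i = a_i*q_{i-1} + q_{i-2} with p_{-2}=0, p_{-1}=1, q_{-2}=1, q_{-1}=0:
  i=0: a_0=7, p_0 = 7*1 + 0 = 7, q_0 = 7*0 + 1 = 1.
  i=1: a_1=9, p_1 = 9*7 + 1 = 64, q_1 = 9*1 + 0 = 9.
  i=2: a_2=3, p_2 = 3*64 + 7 = 199, q_2 = 3*9 + 1 = 28.
  i=3: a_3=9, p_3 = 9*199 + 64 = 1855, q_3 = 9*28 + 9 = 261.
  i=4: a_4=7, p_4 = 7*1855 + 199 = 13184, q_4 = 7*261 + 28 = 1855.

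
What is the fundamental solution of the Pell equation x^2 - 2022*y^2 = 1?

(x, y) = (1349, 30)

First expand sqrt(2022) as a continued fraction. With x_i = (sqrt(2022) + m_i)/d_i and (m_0, d_0) = (0, 1): a_0 = floor(sqrt(2022)) = 44, since 44^2 = 1936 <= 2022 < 2025 = 45^2.
Iterate m_{i+1} = d_i*a_i - m_i, d_{i+1} = (2022 - m_{i+1}^2)/d_i, a_{i+1} = floor((a_0 + m_{i+1})/d_{i+1}):
  m_1 = 1*44 - 0 = 44, d_1 = (2022 - 44^2)/1 = 86/1 = 86, a_1 = floor((44 + 44)/86) = 1.
  m_2 = 86*1 - 44 = 42, d_2 = (2022 - 42^2)/86 = 258/86 = 3, a_2 = floor((44 + 42)/3) = 28.
  m_3 = 3*28 - 42 = 42, d_3 = (2022 - 42^2)/3 = 258/3 = 86, a_3 = floor((44 + 42)/86) = 1.
  m_4 = 86*1 - 42 = 44, d_4 = (2022 - 44^2)/86 = 86/86 = 1, a_4 = floor((44 + 44)/1) = 88.
  m_5 = 1*88 - 44 = 44, d_5 = (2022 - 44^2)/1 = 86/1 = 86: (m_5, d_5) = (m_1, d_1) = (44, 86), so from here the quotients repeat a_1, ..., a_4; the period length is 4.
So sqrt(2022) = [44; (1, 28, 1, 88)] with period length k = 4.
k is even, so the fundamental solution of x^2 - 2022y^2 = 1 is (p_{k-1}, q_{k-1}) = (p_3, q_3); compute convergents through index 3.
Convergents (p_i = a_i*p_{i-1} + p_{i-2}, q_i = a_i*q_{i-1} + q_{i-2} with p_{-2}=0, p_{-1}=1, q_{-2}=1, q_{-1}=0):
  i=0: a_0=44, p_0 = 44*1 + 0 = 44, q_0 = 44*0 + 1 = 1.
  i=1: a_1=1, p_1 = 1*44 + 1 = 45, q_1 = 1*1 + 0 = 1.
  i=2: a_2=28, p_2 = 28*45 + 44 = 1304, q_2 = 28*1 + 1 = 29.
  i=3: a_3=1, p_3 = 1*1304 + 45 = 1349, q_3 = 1*29 + 1 = 30.
Check: 1349^2 - 2022*30^2 = 1819801 - 1819800 = 1, so (x, y) = (1349, 30) solves the equation, and by the theorem it is the least positive solution.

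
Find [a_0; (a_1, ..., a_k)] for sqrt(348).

[18; (1, 1, 1, 8, 1, 1, 1, 36)]

Write x_i = (sqrt(348) + m_i)/d_i with (m_0, d_0) = (0, 1). a_0 = floor(sqrt(348)) = 18, since 18^2 = 324 <= 348 < 361 = 19^2.
Iterate m_{i+1} = d_i*a_i - m_i, d_{i+1} = (348 - m_{i+1}^2)/d_i, a_{i+1} = floor((a_0 + m_{i+1})/d_{i+1}):
  m_1 = 1*18 - 0 = 18, d_1 = (348 - 18^2)/1 = 24/1 = 24, a_1 = floor((18 + 18)/24) = 1.
  m_2 = 24*1 - 18 = 6, d_2 = (348 - 6^2)/24 = 312/24 = 13, a_2 = floor((18 + 6)/13) = 1.
  m_3 = 13*1 - 6 = 7, d_3 = (348 - 7^2)/13 = 299/13 = 23, a_3 = floor((18 + 7)/23) = 1.
  m_4 = 23*1 - 7 = 16, d_4 = (348 - 16^2)/23 = 92/23 = 4, a_4 = floor((18 + 16)/4) = 8.
  m_5 = 4*8 - 16 = 16, d_5 = (348 - 16^2)/4 = 92/4 = 23, a_5 = floor((18 + 16)/23) = 1.
  m_6 = 23*1 - 16 = 7, d_6 = (348 - 7^2)/23 = 299/23 = 13, a_6 = floor((18 + 7)/13) = 1.
  m_7 = 13*1 - 7 = 6, d_7 = (348 - 6^2)/13 = 312/13 = 24, a_7 = floor((18 + 6)/24) = 1.
  m_8 = 24*1 - 6 = 18, d_8 = (348 - 18^2)/24 = 24/24 = 1, a_8 = floor((18 + 18)/1) = 36.
  m_9 = 1*36 - 18 = 18, d_9 = (348 - 18^2)/1 = 24/1 = 24: (m_9, d_9) = (m_1, d_1) = (18, 24), so from here the quotients repeat a_1, ..., a_8; the period length is 8.
Hence the expansion of sqrt(348) is a_0 = 18 followed by the repeating block 1, 1, 1, 8, 1, 1, 1, 36 (period 8).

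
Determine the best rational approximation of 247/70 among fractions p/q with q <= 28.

Expand x = 247/70 as a continued fraction with the Euclidean algorithm:
  247 = 3*70 + 37, so a_0 = 3.
  70 = 1*37 + 33, so a_1 = 1.
  37 = 1*33 + 4, so a_2 = 1.
  33 = 8*4 + 1, so a_3 = 8.
  4 = 4*1 + 0, so a_4 = 4.
so x = [3; 1, 1, 8, 4].
Convergents (p_i = a_i*p_{i-1} + p_{i-2}, q_i = a_i*q_{i-1} + q_{i-2} with p_{-2}=0, p_{-1}=1, q_{-2}=1, q_{-1}=0), until the denominator exceeds 28:
  i=0: a_0=3, p_0 = 3*1 + 0 = 3, q_0 = 3*0 + 1 = 1.
  i=1: a_1=1, p_1 = 1*3 + 1 = 4, q_1 = 1*1 + 0 = 1.
  i=2: a_2=1, p_2 = 1*4 + 3 = 7, q_2 = 1*1 + 1 = 2.
  i=3: a_3=8, p_3 = 8*7 + 4 = 60, q_3 = 8*2 + 1 = 17.
  i=4: a_4=4, p_4 = 4*60 + 7 = 247, q_4 = 4*17 + 2 = 70.
q_4 = 70 > 28, so the last convergent with denominator <= 28 is p_3/q_3 = 60/17.
The closest fraction with denominator <= 28 is either p_3/q_3 or the intermediate fraction (k*p_3 + p_2)/(k*q_3 + q_2) with the largest k >= 1 whose denominator stays <= 28; these approach x as k grows, and every other convergent or intermediate fraction in range is farther away.
Largest k: floor((28 - q_2)/q_3) = floor((28 - 2)/17) = 1.
That gives (1*60 + 7)/(1*17 + 2) = 67/19.
Compare the errors: |x - 60/17| = |247*17 - 60*70|/(70*17) = 1/1190, and |x - 67/19| = |247*19 - 67*70|/(70*19) = 3/1330.
Cross-multiplying, 1*1330 = 1330 < 3570 = 3*1190, so 1/1190 is smaller: the convergent 60/17 is closer to x than 67/19.

60/17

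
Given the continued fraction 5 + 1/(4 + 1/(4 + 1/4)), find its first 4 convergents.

5/1, 21/4, 89/17, 377/72

Using the convergent recurrence p_i = a_i*p_{i-1} + p_{i-2}, q_i = a_i*q_{i-1} + q_{i-2} with p_{-2}=0, p_{-1}=1, q_{-2}=1, q_{-1}=0:
  i=0: a_0=5, p_0 = 5*1 + 0 = 5, q_0 = 5*0 + 1 = 1.
  i=1: a_1=4, p_1 = 4*5 + 1 = 21, q_1 = 4*1 + 0 = 4.
  i=2: a_2=4, p_2 = 4*21 + 5 = 89, q_2 = 4*4 + 1 = 17.
  i=3: a_3=4, p_3 = 4*89 + 21 = 377, q_3 = 4*17 + 4 = 72.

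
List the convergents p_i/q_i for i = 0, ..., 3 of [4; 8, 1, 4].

Using the convergent recurrence p_i = a_i*p_{i-1} + p_{i-2}, q_i = a_i*q_{i-1} + q_{i-2} with p_{-2}=0, p_{-1}=1, q_{-2}=1, q_{-1}=0:
  i=0: a_0=4, p_0 = 4*1 + 0 = 4, q_0 = 4*0 + 1 = 1.
  i=1: a_1=8, p_1 = 8*4 + 1 = 33, q_1 = 8*1 + 0 = 8.
  i=2: a_2=1, p_2 = 1*33 + 4 = 37, q_2 = 1*8 + 1 = 9.
  i=3: a_3=4, p_3 = 4*37 + 33 = 181, q_3 = 4*9 + 8 = 44.

4/1, 33/8, 37/9, 181/44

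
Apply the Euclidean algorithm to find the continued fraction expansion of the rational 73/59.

Run the Euclidean algorithm on 73 and 59; the successive quotients are the partial quotients a_0, a_1, ... (each step inverts the fractional part left over by the previous one):
  73 = 1*59 + 14, so a_0 = 1.
  59 = 4*14 + 3, so a_1 = 4.
  14 = 4*3 + 2, so a_2 = 4.
  3 = 1*2 + 1, so a_3 = 1.
  2 = 2*1 + 0, so a_4 = 2.
The remainder reaches 0 after 5 divisions, so the expansion has 5 partial quotients, read off in order.

[1; 4, 4, 1, 2]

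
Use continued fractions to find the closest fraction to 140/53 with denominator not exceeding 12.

29/11

Expand x = 140/53 as a continued fraction with the Euclidean algorithm:
  140 = 2*53 + 34, so a_0 = 2.
  53 = 1*34 + 19, so a_1 = 1.
  34 = 1*19 + 15, so a_2 = 1.
  19 = 1*15 + 4, so a_3 = 1.
  15 = 3*4 + 3, so a_4 = 3.
  4 = 1*3 + 1, so a_5 = 1.
  3 = 3*1 + 0, so a_6 = 3.
so x = [2; 1, 1, 1, 3, 1, 3].
Convergents (p_i = a_i*p_{i-1} + p_{i-2}, q_i = a_i*q_{i-1} + q_{i-2} with p_{-2}=0, p_{-1}=1, q_{-2}=1, q_{-1}=0), until the denominator exceeds 12:
  i=0: a_0=2, p_0 = 2*1 + 0 = 2, q_0 = 2*0 + 1 = 1.
  i=1: a_1=1, p_1 = 1*2 + 1 = 3, q_1 = 1*1 + 0 = 1.
  i=2: a_2=1, p_2 = 1*3 + 2 = 5, q_2 = 1*1 + 1 = 2.
  i=3: a_3=1, p_3 = 1*5 + 3 = 8, q_3 = 1*2 + 1 = 3.
  i=4: a_4=3, p_4 = 3*8 + 5 = 29, q_4 = 3*3 + 2 = 11.
  i=5: a_5=1, p_5 = 1*29 + 8 = 37, q_5 = 1*11 + 3 = 14.
q_5 = 14 > 12, so the last convergent with denominator <= 12 is p_4/q_4 = 29/11.
The closest fraction with denominator <= 12 is either p_4/q_4 or the intermediate fraction (k*p_4 + p_3)/(k*q_4 + q_3) with the largest k >= 1 whose denominator stays <= 12; these approach x as k grows, and every other convergent or intermediate fraction in range is farther away.
Largest k: floor((12 - q_3)/q_4) = floor((12 - 3)/11) = 0.
Since k = 0, no intermediate fraction beyond p_4/q_4 has denominator <= 12, so the convergent 29/11 is the closest (its error is |140*11 - 29*53|/(53*11) = 3/583).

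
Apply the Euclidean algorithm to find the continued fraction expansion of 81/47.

[1; 1, 2, 1, 1, 1, 1, 2]

Run the Euclidean algorithm on 81 and 47; the successive quotients are the partial quotients a_0, a_1, ... (each step inverts the fractional part left over by the previous one):
  81 = 1*47 + 34, so a_0 = 1.
  47 = 1*34 + 13, so a_1 = 1.
  34 = 2*13 + 8, so a_2 = 2.
  13 = 1*8 + 5, so a_3 = 1.
  8 = 1*5 + 3, so a_4 = 1.
  5 = 1*3 + 2, so a_5 = 1.
  3 = 1*2 + 1, so a_6 = 1.
  2 = 2*1 + 0, so a_7 = 2.
The remainder reaches 0 after 8 divisions, so the expansion has 8 partial quotients, read off in order.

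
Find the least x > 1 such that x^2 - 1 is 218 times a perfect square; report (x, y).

First expand sqrt(218) as a continued fraction. With x_i = (sqrt(218) + m_i)/d_i and (m_0, d_0) = (0, 1): a_0 = floor(sqrt(218)) = 14, since 14^2 = 196 <= 218 < 225 = 15^2.
Iterate m_{i+1} = d_i*a_i - m_i, d_{i+1} = (218 - m_{i+1}^2)/d_i, a_{i+1} = floor((a_0 + m_{i+1})/d_{i+1}):
  m_1 = 1*14 - 0 = 14, d_1 = (218 - 14^2)/1 = 22/1 = 22, a_1 = floor((14 + 14)/22) = 1.
  m_2 = 22*1 - 14 = 8, d_2 = (218 - 8^2)/22 = 154/22 = 7, a_2 = floor((14 + 8)/7) = 3.
  m_3 = 7*3 - 8 = 13, d_3 = (218 - 13^2)/7 = 49/7 = 7, a_3 = floor((14 + 13)/7) = 3.
  m_4 = 7*3 - 13 = 8, d_4 = (218 - 8^2)/7 = 154/7 = 22, a_4 = floor((14 + 8)/22) = 1.
  m_5 = 22*1 - 8 = 14, d_5 = (218 - 14^2)/22 = 22/22 = 1, a_5 = floor((14 + 14)/1) = 28.
  m_6 = 1*28 - 14 = 14, d_6 = (218 - 14^2)/1 = 22/1 = 22: (m_6, d_6) = (m_1, d_1) = (14, 22), so from here the quotients repeat a_1, ..., a_5; the period length is 5.
So sqrt(218) = [14; (1, 3, 3, 1, 28)] with period length k = 5.
k is odd, so (p_{k-1}, q_{k-1}) only solves x^2 - 218y^2 = -1 and the fundamental solution of x^2 - 218y^2 = 1 is (p_{2k-1}, q_{2k-1}) = (p_9, q_9); compute convergents through index 9, running through the period twice.
Convergents (p_i = a_i*p_{i-1} + p_{i-2}, q_i = a_i*q_{i-1} + q_{i-2} with p_{-2}=0, p_{-1}=1, q_{-2}=1, q_{-1}=0):
  i=0: a_0=14, p_0 = 14*1 + 0 = 14, q_0 = 14*0 + 1 = 1.
  i=1: a_1=1, p_1 = 1*14 + 1 = 15, q_1 = 1*1 + 0 = 1.
  i=2: a_2=3, p_2 = 3*15 + 14 = 59, q_2 = 3*1 + 1 = 4.
  i=3: a_3=3, p_3 = 3*59 + 15 = 192, q_3 = 3*4 + 1 = 13.
  i=4: a_4=1, p_4 = 1*192 + 59 = 251, q_4 = 1*13 + 4 = 17.
  i=5: a_5=28, p_5 = 28*251 + 192 = 7220, q_5 = 28*17 + 13 = 489.
  i=6: a_6=1, p_6 = 1*7220 + 251 = 7471, q_6 = 1*489 + 17 = 506.
  i=7: a_7=3, p_7 = 3*7471 + 7220 = 29633, q_7 = 3*506 + 489 = 2007.
  i=8: a_8=3, p_8 = 3*29633 + 7471 = 96370, q_8 = 3*2007 + 506 = 6527.
  i=9: a_9=1, p_9 = 1*96370 + 29633 = 126003, q_9 = 1*6527 + 2007 = 8534.
Indeed p_4^2 - 218*q_4^2 = 63001 - 63002 = -1, not +1.
Check: 126003^2 - 218*8534^2 = 15876756009 - 15876756008 = 1, so (x, y) = (126003, 8534) solves the equation, and by the theorem it is the least positive solution.

(x, y) = (126003, 8534)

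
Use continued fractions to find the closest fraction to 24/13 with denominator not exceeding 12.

13/7

Expand x = 24/13 as a continued fraction with the Euclidean algorithm:
  24 = 1*13 + 11, so a_0 = 1.
  13 = 1*11 + 2, so a_1 = 1.
  11 = 5*2 + 1, so a_2 = 5.
  2 = 2*1 + 0, so a_3 = 2.
so x = [1; 1, 5, 2].
Convergents (p_i = a_i*p_{i-1} + p_{i-2}, q_i = a_i*q_{i-1} + q_{i-2} with p_{-2}=0, p_{-1}=1, q_{-2}=1, q_{-1}=0), until the denominator exceeds 12:
  i=0: a_0=1, p_0 = 1*1 + 0 = 1, q_0 = 1*0 + 1 = 1.
  i=1: a_1=1, p_1 = 1*1 + 1 = 2, q_1 = 1*1 + 0 = 1.
  i=2: a_2=5, p_2 = 5*2 + 1 = 11, q_2 = 5*1 + 1 = 6.
  i=3: a_3=2, p_3 = 2*11 + 2 = 24, q_3 = 2*6 + 1 = 13.
q_3 = 13 > 12, so the last convergent with denominator <= 12 is p_2/q_2 = 11/6.
The closest fraction with denominator <= 12 is either p_2/q_2 or the intermediate fraction (k*p_2 + p_1)/(k*q_2 + q_1) with the largest k >= 1 whose denominator stays <= 12; these approach x as k grows, and every other convergent or intermediate fraction in range is farther away.
Largest k: floor((12 - q_1)/q_2) = floor((12 - 1)/6) = 1.
That gives (1*11 + 2)/(1*6 + 1) = 13/7.
Compare the errors: |x - 11/6| = |24*6 - 11*13|/(13*6) = 1/78, and |x - 13/7| = |24*7 - 13*13|/(13*7) = 1/91.
Cross-multiplying, 1*78 = 78 < 91 = 1*91, so 1/91 is smaller: the intermediate fraction 13/7 is closer to x than 11/6.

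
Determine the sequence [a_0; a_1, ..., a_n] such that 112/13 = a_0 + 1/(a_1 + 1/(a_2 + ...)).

Run the Euclidean algorithm on 112 and 13; the successive quotients are the partial quotients a_0, a_1, ... (each step inverts the fractional part left over by the previous one):
  112 = 8*13 + 8, so a_0 = 8.
  13 = 1*8 + 5, so a_1 = 1.
  8 = 1*5 + 3, so a_2 = 1.
  5 = 1*3 + 2, so a_3 = 1.
  3 = 1*2 + 1, so a_4 = 1.
  2 = 2*1 + 0, so a_5 = 2.
The remainder reaches 0 after 6 divisions, so the expansion has 6 partial quotients, read off in order.

[8; 1, 1, 1, 1, 2]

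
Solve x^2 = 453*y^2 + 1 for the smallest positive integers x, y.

First expand sqrt(453) as a continued fraction. With x_i = (sqrt(453) + m_i)/d_i and (m_0, d_0) = (0, 1): a_0 = floor(sqrt(453)) = 21, since 21^2 = 441 <= 453 < 484 = 22^2.
Iterate m_{i+1} = d_i*a_i - m_i, d_{i+1} = (453 - m_{i+1}^2)/d_i, a_{i+1} = floor((a_0 + m_{i+1})/d_{i+1}):
  m_1 = 1*21 - 0 = 21, d_1 = (453 - 21^2)/1 = 12/1 = 12, a_1 = floor((21 + 21)/12) = 3.
  m_2 = 12*3 - 21 = 15, d_2 = (453 - 15^2)/12 = 228/12 = 19, a_2 = floor((21 + 15)/19) = 1.
  m_3 = 19*1 - 15 = 4, d_3 = (453 - 4^2)/19 = 437/19 = 23, a_3 = floor((21 + 4)/23) = 1.
  m_4 = 23*1 - 4 = 19, d_4 = (453 - 19^2)/23 = 92/23 = 4, a_4 = floor((21 + 19)/4) = 10.
  m_5 = 4*10 - 19 = 21, d_5 = (453 - 21^2)/4 = 12/4 = 3, a_5 = floor((21 + 21)/3) = 14.
  m_6 = 3*14 - 21 = 21, d_6 = (453 - 21^2)/3 = 12/3 = 4, a_6 = floor((21 + 21)/4) = 10.
  m_7 = 4*10 - 21 = 19, d_7 = (453 - 19^2)/4 = 92/4 = 23, a_7 = floor((21 + 19)/23) = 1.
  m_8 = 23*1 - 19 = 4, d_8 = (453 - 4^2)/23 = 437/23 = 19, a_8 = floor((21 + 4)/19) = 1.
  m_9 = 19*1 - 4 = 15, d_9 = (453 - 15^2)/19 = 228/19 = 12, a_9 = floor((21 + 15)/12) = 3.
  m_10 = 12*3 - 15 = 21, d_10 = (453 - 21^2)/12 = 12/12 = 1, a_10 = floor((21 + 21)/1) = 42.
  m_11 = 1*42 - 21 = 21, d_11 = (453 - 21^2)/1 = 12/1 = 12: (m_11, d_11) = (m_1, d_1) = (21, 12), so from here the quotients repeat a_1, ..., a_10; the period length is 10.
So sqrt(453) = [21; (3, 1, 1, 10, 14, 10, 1, 1, 3, 42)] with period length k = 10.
k is even, so the fundamental solution of x^2 - 453y^2 = 1 is (p_{k-1}, q_{k-1}) = (p_9, q_9); compute convergents through index 9.
Convergents (p_i = a_i*p_{i-1} + p_{i-2}, q_i = a_i*q_{i-1} + q_{i-2} with p_{-2}=0, p_{-1}=1, q_{-2}=1, q_{-1}=0):
  i=0: a_0=21, p_0 = 21*1 + 0 = 21, q_0 = 21*0 + 1 = 1.
  i=1: a_1=3, p_1 = 3*21 + 1 = 64, q_1 = 3*1 + 0 = 3.
  i=2: a_2=1, p_2 = 1*64 + 21 = 85, q_2 = 1*3 + 1 = 4.
  i=3: a_3=1, p_3 = 1*85 + 64 = 149, q_3 = 1*4 + 3 = 7.
  i=4: a_4=10, p_4 = 10*149 + 85 = 1575, q_4 = 10*7 + 4 = 74.
  i=5: a_5=14, p_5 = 14*1575 + 149 = 22199, q_5 = 14*74 + 7 = 1043.
  i=6: a_6=10, p_6 = 10*22199 + 1575 = 223565, q_6 = 10*1043 + 74 = 10504.
  i=7: a_7=1, p_7 = 1*223565 + 22199 = 245764, q_7 = 1*10504 + 1043 = 11547.
  i=8: a_8=1, p_8 = 1*245764 + 223565 = 469329, q_8 = 1*11547 + 10504 = 22051.
  i=9: a_9=3, p_9 = 3*469329 + 245764 = 1653751, q_9 = 3*22051 + 11547 = 77700.
Check: 1653751^2 - 453*77700^2 = 2734892370001 - 2734892370000 = 1, so (x, y) = (1653751, 77700) solves the equation, and by the theorem it is the least positive solution.

(x, y) = (1653751, 77700)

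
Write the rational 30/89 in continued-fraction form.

Run the Euclidean algorithm on 30 and 89; the successive quotients are the partial quotients a_0, a_1, ... (each step inverts the fractional part left over by the previous one):
  30 = 0*89 + 30, so a_0 = 0.
  89 = 2*30 + 29, so a_1 = 2.
  30 = 1*29 + 1, so a_2 = 1.
  29 = 29*1 + 0, so a_3 = 29.
The remainder reaches 0 after 4 divisions, so the expansion has 4 partial quotients, read off in order.

[0; 2, 1, 29]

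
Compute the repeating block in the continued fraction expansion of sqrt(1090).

Write x_i = (sqrt(1090) + m_i)/d_i with (m_0, d_0) = (0, 1). a_0 = floor(sqrt(1090)) = 33, since 33^2 = 1089 <= 1090 < 1156 = 34^2.
Iterate m_{i+1} = d_i*a_i - m_i, d_{i+1} = (1090 - m_{i+1}^2)/d_i, a_{i+1} = floor((a_0 + m_{i+1})/d_{i+1}):
  m_1 = 1*33 - 0 = 33, d_1 = (1090 - 33^2)/1 = 1/1 = 1, a_1 = floor((33 + 33)/1) = 66.
  m_2 = 1*66 - 33 = 33, d_2 = (1090 - 33^2)/1 = 1/1 = 1: (m_2, d_2) = (m_1, d_1) = (33, 1), so from here the quotient a_1 repeats; the period length is 1.
Hence the expansion of sqrt(1090) is a_0 = 33 followed by the repeating block 66 (period 1).

[33; (66)]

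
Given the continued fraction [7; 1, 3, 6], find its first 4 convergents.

Using the convergent recurrence p_i = a_i*p_{i-1} + p_{i-2}, q_i = a_i*q_{i-1} + q_{i-2} with p_{-2}=0, p_{-1}=1, q_{-2}=1, q_{-1}=0:
  i=0: a_0=7, p_0 = 7*1 + 0 = 7, q_0 = 7*0 + 1 = 1.
  i=1: a_1=1, p_1 = 1*7 + 1 = 8, q_1 = 1*1 + 0 = 1.
  i=2: a_2=3, p_2 = 3*8 + 7 = 31, q_2 = 3*1 + 1 = 4.
  i=3: a_3=6, p_3 = 6*31 + 8 = 194, q_3 = 6*4 + 1 = 25.

7/1, 8/1, 31/4, 194/25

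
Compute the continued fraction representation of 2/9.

[0; 4, 2]

Run the Euclidean algorithm on 2 and 9; the successive quotients are the partial quotients a_0, a_1, ... (each step inverts the fractional part left over by the previous one):
  2 = 0*9 + 2, so a_0 = 0.
  9 = 4*2 + 1, so a_1 = 4.
  2 = 2*1 + 0, so a_2 = 2.
The remainder reaches 0 after 3 divisions, so the expansion has 3 partial quotients, read off in order.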